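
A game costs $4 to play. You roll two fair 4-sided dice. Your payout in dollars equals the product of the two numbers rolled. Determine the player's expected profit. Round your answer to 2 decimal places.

Distribution of the product of the two numbers rolled: 1 w.p. 1/16, 2 w.p. 1/8, 3 w.p. 1/8, 4 w.p. 3/16, 6 w.p. 1/8, 8 w.p. 1/8, …
E[payout] = (1/16)·1 + (1/8)·2 + (1/8)·3 + (3/16)·4 + (1/8)·6 + (1/8)·8 + (1/16)·9 + (1/8)·12 + (1/16)·16 = 25/4
Expected profit = 25/4 − 4 = 9/4 ≈ $2.25

$2.25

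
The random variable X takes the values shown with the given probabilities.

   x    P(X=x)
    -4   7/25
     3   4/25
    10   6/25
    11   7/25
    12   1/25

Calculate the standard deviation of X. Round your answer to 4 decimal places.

6.4232

E[X] = 133/25, E[X²] = 1739/25
Var(X) = E[X²] − (E[X])² = 1739/25 − 17689/625 = 25786/625
SD(X) = √(25786/625) ≈ 6.4232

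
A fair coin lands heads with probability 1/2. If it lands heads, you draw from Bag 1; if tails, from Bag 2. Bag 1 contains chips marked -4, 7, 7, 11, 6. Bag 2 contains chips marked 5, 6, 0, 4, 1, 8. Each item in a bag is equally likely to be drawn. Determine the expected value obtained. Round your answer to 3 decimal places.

4.700

E[X | Bag 1] = (-4 + 7 + 7 + 11 + 6)/5 = 27/5
E[X | Bag 2] = (5 + 6 + 0 + 4 + 1 + 8)/6 = 4
E[X] = (1/2)·27/5 + (1/2)·4 = 47/10 ≈ 4.700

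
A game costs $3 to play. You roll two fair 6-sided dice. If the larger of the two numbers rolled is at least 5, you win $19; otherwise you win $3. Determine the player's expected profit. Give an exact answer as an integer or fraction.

E[payout] = (4/9)·3 + (5/9)·19 = 107/9
Expected profit = 107/9 − 3 = 80/9

80/9 dollars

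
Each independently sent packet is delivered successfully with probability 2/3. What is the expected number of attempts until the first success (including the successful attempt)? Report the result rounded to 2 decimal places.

For a geometric distribution, E[trials] = 1/p = 1/(2/3) = 3/2.
≈ 1.50

1.50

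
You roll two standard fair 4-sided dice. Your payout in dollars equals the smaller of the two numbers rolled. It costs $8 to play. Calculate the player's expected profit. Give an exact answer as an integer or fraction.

-49/8 dollars

Distribution of the smaller of the two numbers rolled: 1 w.p. 7/16, 2 w.p. 5/16, 3 w.p. 3/16, 4 w.p. 1/16
E[payout] = (7/16)·1 + (5/16)·2 + (3/16)·3 + (1/16)·4 = 15/8
Expected profit = 15/8 − 8 = -49/8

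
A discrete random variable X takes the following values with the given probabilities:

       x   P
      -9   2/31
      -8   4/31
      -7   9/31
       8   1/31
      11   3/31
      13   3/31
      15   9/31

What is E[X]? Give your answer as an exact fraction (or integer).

102/31

E[X] = (2/31)·(-9) + (4/31)·(-8) + (9/31)·(-7) + (1/31)·8 + (3/31)·11 + (3/31)·13 + (9/31)·15
     = 102/31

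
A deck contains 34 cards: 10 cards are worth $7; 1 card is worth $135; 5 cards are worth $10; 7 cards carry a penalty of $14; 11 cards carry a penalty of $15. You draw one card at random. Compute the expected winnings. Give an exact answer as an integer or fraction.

-4/17 dollars

E[payout] = (10/34)·7 + (1/34)·135 + (5/34)·10 + (7/34)·(-14) + (11/34)·(-15) = -4/17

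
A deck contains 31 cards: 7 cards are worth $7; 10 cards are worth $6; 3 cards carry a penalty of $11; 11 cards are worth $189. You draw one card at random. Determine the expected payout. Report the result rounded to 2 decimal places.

E[payout] = (7/31)·7 + (10/31)·6 + (3/31)·(-11) + (11/31)·189 = 2155/31
≈ $69.52

$69.52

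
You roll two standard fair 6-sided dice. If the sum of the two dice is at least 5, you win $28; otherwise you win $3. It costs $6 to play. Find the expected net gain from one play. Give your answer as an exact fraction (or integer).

107/6 dollars

E[payout] = (1/6)·3 + (5/6)·28 = 143/6
Expected profit = 143/6 − 6 = 107/6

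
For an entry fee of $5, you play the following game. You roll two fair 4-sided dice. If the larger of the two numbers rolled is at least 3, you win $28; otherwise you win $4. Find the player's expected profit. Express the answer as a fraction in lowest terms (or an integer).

$17

E[payout] = (1/4)·4 + (3/4)·28 = 22
Expected profit = 22 − 5 = 17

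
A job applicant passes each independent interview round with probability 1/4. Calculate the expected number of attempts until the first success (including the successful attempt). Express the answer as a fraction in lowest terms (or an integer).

4

For a geometric distribution, E[trials] = 1/p = 1/(1/4) = 4.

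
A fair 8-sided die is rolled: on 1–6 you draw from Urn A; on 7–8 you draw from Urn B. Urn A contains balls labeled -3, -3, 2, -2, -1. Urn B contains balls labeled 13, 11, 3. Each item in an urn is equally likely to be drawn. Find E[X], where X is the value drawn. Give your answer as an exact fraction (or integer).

E[X | Urn A] = (-3 − 3 + 2 − 2 − 1)/5 = -7/5
E[X | Urn B] = (13 + 11 + 3)/3 = 9
E[X] = (3/4)·(-7/5) + (1/4)·9 = 6/5

6/5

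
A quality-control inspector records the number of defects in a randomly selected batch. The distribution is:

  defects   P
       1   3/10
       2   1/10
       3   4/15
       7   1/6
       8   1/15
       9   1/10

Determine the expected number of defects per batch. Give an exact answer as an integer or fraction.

39/10

E[X] = (3/10)·1 + (1/10)·2 + (4/15)·3 + (1/6)·7 + (1/15)·8 + (1/10)·9
     = 39/10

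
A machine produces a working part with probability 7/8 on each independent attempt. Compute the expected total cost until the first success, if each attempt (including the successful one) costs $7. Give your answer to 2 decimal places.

$8.00

E[#attempts] = 1/p = 8/7; E[cost] = 7·8/7 = 8.
≈ 8.00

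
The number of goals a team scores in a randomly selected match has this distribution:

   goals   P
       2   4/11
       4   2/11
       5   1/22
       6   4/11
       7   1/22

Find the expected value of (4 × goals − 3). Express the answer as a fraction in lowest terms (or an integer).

E[4x-3] = (4/11)·5 + (2/11)·13 + (1/22)·17 + (4/11)·21 + (1/22)·25
     = 151/11

151/11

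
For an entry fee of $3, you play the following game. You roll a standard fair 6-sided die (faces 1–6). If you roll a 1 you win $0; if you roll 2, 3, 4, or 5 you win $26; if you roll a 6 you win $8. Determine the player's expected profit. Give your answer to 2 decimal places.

E[payout] = (1/6)·0 + (1/6)·8 + (2/3)·26 = 56/3
Expected profit = 56/3 − 3 = 47/3 ≈ $15.67

$15.67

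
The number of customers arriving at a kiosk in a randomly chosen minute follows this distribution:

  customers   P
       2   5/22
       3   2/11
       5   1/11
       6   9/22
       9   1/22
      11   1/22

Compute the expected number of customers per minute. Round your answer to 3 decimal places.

4.818

E[X] = (5/22)·2 + (2/11)·3 + (1/11)·5 + (9/22)·6 + (1/22)·9 + (1/22)·11
     = 53/11 ≈ 4.818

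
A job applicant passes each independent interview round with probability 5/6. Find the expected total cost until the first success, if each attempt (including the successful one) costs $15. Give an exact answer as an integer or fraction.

E[#attempts] = 1/p = 6/5; E[cost] = 15·6/5 = 18.

$18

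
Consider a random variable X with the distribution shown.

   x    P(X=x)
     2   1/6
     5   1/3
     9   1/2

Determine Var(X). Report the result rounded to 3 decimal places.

7.250

E[X] = (1/6)·2 + (1/3)·5 + (1/2)·9 = 13/2
E[X²] = (1/6)·4 + (1/3)·25 + (1/2)·81 = 99/2
Var(X) = 99/2 − (13/2)² = 29/4 ≈ 7.250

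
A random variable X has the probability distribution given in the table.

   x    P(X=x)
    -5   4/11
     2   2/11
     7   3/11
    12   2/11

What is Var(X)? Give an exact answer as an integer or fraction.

E[X] = (4/11)·(-5) + (2/11)·2 + (3/11)·7 + (2/11)·12 = 29/11
E[X²] = (4/11)·25 + (2/11)·4 + (3/11)·49 + (2/11)·144 = 543/11
Var(X) = 543/11 − (29/11)² = 5132/121

5132/121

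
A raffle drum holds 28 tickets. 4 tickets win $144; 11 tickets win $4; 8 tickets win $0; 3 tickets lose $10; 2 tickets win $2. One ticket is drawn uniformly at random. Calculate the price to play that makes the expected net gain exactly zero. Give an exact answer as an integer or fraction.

297/14 dollars

E[payout] = (4/28)·144 + (11/28)·4 + (8/28)·0 + (3/28)·(-10) + (2/28)·2 = 297/14
Fair fee = E[payout] = 297/14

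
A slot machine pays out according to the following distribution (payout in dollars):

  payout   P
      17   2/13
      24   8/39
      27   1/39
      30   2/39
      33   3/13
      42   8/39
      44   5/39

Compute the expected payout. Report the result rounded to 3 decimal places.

$31.641

E[X] = (2/13)·17 + (8/39)·24 + (1/39)·27 + (2/39)·30 + (3/13)·33 + (8/39)·42 + (5/39)·44
     = 1234/39 ≈ 31.641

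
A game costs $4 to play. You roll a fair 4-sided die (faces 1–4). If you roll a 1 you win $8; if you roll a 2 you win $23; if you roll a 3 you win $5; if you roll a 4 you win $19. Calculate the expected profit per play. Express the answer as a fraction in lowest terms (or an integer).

E[payout] = (1/4)·5 + (1/4)·8 + (1/4)·19 + (1/4)·23 = 55/4
Expected profit = 55/4 − 4 = 39/4

39/4 dollars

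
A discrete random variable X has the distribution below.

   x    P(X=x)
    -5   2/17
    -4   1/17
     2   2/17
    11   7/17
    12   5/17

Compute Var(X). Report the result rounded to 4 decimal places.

E[X] = (2/17)·(-5) + (1/17)·(-4) + (2/17)·2 + (7/17)·11 + (5/17)·12 = 127/17
E[X²] = (2/17)·25 + (1/17)·16 + (2/17)·4 + (7/17)·121 + (5/17)·144 = 1641/17
Var(X) = 1641/17 − (127/17)² = 11768/289 ≈ 40.7197

40.7197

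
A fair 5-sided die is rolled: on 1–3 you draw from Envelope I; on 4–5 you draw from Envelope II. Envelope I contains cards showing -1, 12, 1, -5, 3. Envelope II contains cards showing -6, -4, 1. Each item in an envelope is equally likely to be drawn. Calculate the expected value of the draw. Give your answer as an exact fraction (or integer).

E[X | Envelope I] = (-1 + 12 + 1 − 5 + 3)/5 = 2
E[X | Envelope II] = (-6 − 4 + 1)/3 = -3
E[X] = (3/5)·2 + (2/5)·(-3) = 0

0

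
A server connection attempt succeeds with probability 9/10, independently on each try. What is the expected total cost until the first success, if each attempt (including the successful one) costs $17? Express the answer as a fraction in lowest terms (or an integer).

170/9 dollars

E[#attempts] = 1/p = 10/9; E[cost] = 17·10/9 = 170/9.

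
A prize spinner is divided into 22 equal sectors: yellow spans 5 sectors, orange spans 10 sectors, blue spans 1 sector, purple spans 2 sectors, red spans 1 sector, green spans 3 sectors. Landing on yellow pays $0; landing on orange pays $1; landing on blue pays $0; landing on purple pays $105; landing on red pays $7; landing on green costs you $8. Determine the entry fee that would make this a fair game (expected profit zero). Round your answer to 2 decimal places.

E[payout] = (5/22)·0 + (10/22)·1 + (1/22)·0 + (2/22)·105 + (1/22)·7 + (3/22)·(-8) = 203/22
Fair fee = E[payout] = 203/22 ≈ $9.23

$9.23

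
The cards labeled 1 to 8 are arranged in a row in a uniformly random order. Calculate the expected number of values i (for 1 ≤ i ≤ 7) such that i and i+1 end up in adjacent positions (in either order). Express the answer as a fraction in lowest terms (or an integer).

For each i ∈ {1,…,7}, let Xᵢ = 1 if i and i+1 are adjacent. P(Xᵢ=1) = 2·(8−1)!/8! = 2/8.
By linearity, E[ΣXᵢ] = (7)·(2/8) = 7/4.

7/4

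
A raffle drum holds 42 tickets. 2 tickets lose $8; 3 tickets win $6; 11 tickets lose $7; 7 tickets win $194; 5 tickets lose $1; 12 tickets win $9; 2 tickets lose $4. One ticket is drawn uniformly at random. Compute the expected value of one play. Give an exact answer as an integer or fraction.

E[payout] = (2/42)·(-8) + (3/42)·6 + (11/42)·(-7) + (7/42)·194 + (5/42)·(-1) + (12/42)·9 + (2/42)·(-4) = 689/21

689/21 dollars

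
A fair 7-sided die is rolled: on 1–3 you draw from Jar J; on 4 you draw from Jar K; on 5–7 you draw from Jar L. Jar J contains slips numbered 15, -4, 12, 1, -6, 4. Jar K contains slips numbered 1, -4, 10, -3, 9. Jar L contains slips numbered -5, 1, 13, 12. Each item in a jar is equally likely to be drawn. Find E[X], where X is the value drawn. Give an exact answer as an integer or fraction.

587/140

E[X | Jar J] = (15 − 4 + 12 + 1 − 6 + 4)/6 = 11/3
E[X | Jar K] = (1 − 4 + 10 − 3 + 9)/5 = 13/5
E[X | Jar L] = (-5 + 1 + 13 + 12)/4 = 21/4
E[X] = (3/7)·11/3 + (1/7)·13/5 + (3/7)·21/4 = 587/140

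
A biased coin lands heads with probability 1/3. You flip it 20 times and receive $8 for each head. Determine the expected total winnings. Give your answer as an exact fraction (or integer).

160/3 dollars

E[#heads] = 20·1/3 = 20/3 (linearity over flips).
E[winnings] = 8·20/3 = 160/3.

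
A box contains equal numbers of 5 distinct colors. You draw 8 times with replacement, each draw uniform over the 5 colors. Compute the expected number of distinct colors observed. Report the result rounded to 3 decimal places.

4.161

Let Xⱼ=1 if type j appears at least once. P(Xⱼ=1) = 1 − ((5−1)/5)^8 = 325089/390625.
E[#distinct] = 5·325089/390625 = 325089/78125.
≈ 4.161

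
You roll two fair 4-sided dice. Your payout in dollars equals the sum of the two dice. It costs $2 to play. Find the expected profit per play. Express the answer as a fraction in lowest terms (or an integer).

Distribution of the sum of the two dice: 2 w.p. 1/16, 3 w.p. 1/8, 4 w.p. 3/16, 5 w.p. 1/4, 6 w.p. 3/16, 7 w.p. 1/8, …
E[payout] = (1/16)·2 + (1/8)·3 + (3/16)·4 + (1/4)·5 + (3/16)·6 + (1/8)·7 + (1/16)·8 = 5
Expected profit = 5 − 2 = 3

$3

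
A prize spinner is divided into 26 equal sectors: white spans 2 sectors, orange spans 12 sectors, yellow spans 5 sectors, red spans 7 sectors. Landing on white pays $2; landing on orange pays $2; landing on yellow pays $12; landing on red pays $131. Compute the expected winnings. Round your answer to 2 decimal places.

E[payout] = (2/26)·2 + (12/26)·2 + (5/26)·12 + (7/26)·131 = 1005/26
≈ $38.65

$38.65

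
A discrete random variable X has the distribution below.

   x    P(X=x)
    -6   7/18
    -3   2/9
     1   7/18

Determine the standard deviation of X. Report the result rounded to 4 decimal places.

E[X] = -47/18, E[X²] = 295/18
Var(X) = E[X²] − (E[X])² = 295/18 − 2209/324 = 3101/324
SD(X) = √(3101/324) ≈ 3.0937

3.0937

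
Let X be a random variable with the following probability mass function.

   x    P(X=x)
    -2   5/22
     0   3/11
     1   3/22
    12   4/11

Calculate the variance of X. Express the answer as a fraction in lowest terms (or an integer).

E[X] = (5/22)·(-2) + (3/11)·0 + (3/22)·1 + (4/11)·12 = 89/22
E[X²] = (5/22)·4 + (3/11)·0 + (3/22)·1 + (4/11)·144 = 1175/22
Var(X) = 1175/22 − (89/22)² = 17929/484

17929/484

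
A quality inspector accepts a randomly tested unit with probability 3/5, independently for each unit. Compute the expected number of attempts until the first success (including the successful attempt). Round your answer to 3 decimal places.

For a geometric distribution, E[trials] = 1/p = 1/(3/5) = 5/3.
≈ 1.667

1.667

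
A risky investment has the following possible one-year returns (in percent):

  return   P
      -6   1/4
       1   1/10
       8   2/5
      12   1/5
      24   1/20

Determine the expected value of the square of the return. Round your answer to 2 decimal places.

92.30

E[X²] = (1/4)·36 + (1/10)·1 + (2/5)·64 + (1/5)·144 + (1/20)·576
     = 923/10 ≈ 92.30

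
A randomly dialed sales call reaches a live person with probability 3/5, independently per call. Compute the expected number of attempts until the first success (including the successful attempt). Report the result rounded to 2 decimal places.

For a geometric distribution, E[trials] = 1/p = 1/(3/5) = 5/3.
≈ 1.67

1.67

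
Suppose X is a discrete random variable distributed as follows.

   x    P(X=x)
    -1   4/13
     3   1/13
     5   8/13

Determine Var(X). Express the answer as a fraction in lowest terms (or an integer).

96/13

E[X] = (4/13)·(-1) + (1/13)·3 + (8/13)·5 = 3
E[X²] = (4/13)·1 + (1/13)·9 + (8/13)·25 = 213/13
Var(X) = 213/13 − (3)² = 96/13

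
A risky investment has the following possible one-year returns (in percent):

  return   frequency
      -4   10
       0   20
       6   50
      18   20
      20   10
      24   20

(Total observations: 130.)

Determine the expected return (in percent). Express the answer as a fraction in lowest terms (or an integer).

10

Total = 130, so P(return=-4) = 10/130, etc.
E[X] = (1/13)·(-4) + (2/13)·0 + (5/13)·6 + (2/13)·18 + (1/13)·20 + (2/13)·24
     = 10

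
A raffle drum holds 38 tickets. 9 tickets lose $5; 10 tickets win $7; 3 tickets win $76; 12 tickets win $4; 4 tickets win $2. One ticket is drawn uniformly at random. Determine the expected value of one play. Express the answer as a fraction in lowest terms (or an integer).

309/38 dollars

E[payout] = (9/38)·(-5) + (10/38)·7 + (3/38)·76 + (12/38)·4 + (4/38)·2 = 309/38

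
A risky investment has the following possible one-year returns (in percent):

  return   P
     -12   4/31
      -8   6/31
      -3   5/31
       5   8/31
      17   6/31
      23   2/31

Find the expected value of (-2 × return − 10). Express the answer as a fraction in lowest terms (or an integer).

E[-2x-10] = (4/31)·14 + (6/31)·6 + (5/31)·(-4) + (8/31)·(-20) + (6/31)·(-44) + (2/31)·(-56)
     = -464/31

-464/31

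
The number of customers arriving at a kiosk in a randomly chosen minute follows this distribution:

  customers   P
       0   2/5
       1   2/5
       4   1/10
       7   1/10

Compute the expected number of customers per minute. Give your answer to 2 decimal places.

1.50

E[X] = (2/5)·0 + (2/5)·1 + (1/10)·4 + (1/10)·7
     = 3/2 ≈ 1.50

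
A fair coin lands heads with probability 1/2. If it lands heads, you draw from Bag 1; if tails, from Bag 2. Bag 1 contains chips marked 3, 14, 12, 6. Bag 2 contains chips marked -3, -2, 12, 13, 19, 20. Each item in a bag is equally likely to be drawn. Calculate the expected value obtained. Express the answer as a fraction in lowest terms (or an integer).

223/24

E[X | Bag 1] = (3 + 14 + 12 + 6)/4 = 35/4
E[X | Bag 2] = (-3 − 2 + 12 + 13 + 19 + 20)/6 = 59/6
E[X] = (1/2)·35/4 + (1/2)·59/6 = 223/24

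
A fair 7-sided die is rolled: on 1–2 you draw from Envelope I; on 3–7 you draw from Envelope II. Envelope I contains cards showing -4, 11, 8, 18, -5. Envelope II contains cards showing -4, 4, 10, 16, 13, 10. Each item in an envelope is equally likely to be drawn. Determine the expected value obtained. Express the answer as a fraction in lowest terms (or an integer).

223/30

E[X | Envelope I] = (-4 + 11 + 8 + 18 − 5)/5 = 28/5
E[X | Envelope II] = (-4 + 4 + 10 + 16 + 13 + 10)/6 = 49/6
E[X] = (2/7)·28/5 + (5/7)·49/6 = 223/30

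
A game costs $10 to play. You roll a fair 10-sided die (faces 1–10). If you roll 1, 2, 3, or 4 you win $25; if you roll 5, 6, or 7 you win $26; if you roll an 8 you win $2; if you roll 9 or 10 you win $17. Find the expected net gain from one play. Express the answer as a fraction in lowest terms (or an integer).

E[payout] = (1/10)·2 + (1/5)·17 + (2/5)·25 + (3/10)·26 = 107/5
Expected profit = 107/5 − 10 = 57/5

57/5 dollars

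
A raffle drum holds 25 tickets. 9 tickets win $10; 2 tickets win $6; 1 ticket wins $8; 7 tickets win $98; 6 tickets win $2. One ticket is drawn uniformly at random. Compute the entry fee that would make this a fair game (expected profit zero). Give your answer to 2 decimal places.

E[payout] = (9/25)·10 + (2/25)·6 + (1/25)·8 + (7/25)·98 + (6/25)·2 = 808/25
Fair fee = E[payout] = 808/25 ≈ $32.32

$32.32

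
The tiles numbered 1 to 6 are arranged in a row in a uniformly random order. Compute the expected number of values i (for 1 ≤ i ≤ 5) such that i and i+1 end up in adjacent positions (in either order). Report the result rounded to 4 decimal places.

1.6667

For each i ∈ {1,…,5}, let Xᵢ = 1 if i and i+1 are adjacent. P(Xᵢ=1) = 2·(6−1)!/6! = 2/6.
By linearity, E[ΣXᵢ] = (5)·(2/6) = 5/3.
≈ 1.6667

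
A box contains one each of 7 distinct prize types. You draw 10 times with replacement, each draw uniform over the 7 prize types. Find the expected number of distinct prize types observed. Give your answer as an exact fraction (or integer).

222009073/40353607

Let Xⱼ=1 if type j appears at least once. P(Xⱼ=1) = 1 − ((7−1)/7)^10 = 222009073/282475249.
E[#distinct] = 7·222009073/282475249 = 222009073/40353607.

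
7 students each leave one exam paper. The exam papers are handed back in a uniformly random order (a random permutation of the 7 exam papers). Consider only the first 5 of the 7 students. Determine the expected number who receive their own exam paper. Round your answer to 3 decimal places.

0.714

Let Xᵢ = 1 if person i gets their own exam paper. For each i, P(Xᵢ=1) = 1/7.
By linearity of expectation, E[X₁+…+X_5] = 5·(1/7) = 5/7.
≈ 0.714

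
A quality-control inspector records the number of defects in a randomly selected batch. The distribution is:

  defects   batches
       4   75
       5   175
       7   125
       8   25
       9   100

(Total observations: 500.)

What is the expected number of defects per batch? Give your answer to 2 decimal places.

6.30

Total = 500, so P(defects=4) = 75/500, etc.
E[X] = (3/20)·4 + (7/20)·5 + (1/4)·7 + (1/20)·8 + (1/5)·9
     = 63/10 ≈ 6.30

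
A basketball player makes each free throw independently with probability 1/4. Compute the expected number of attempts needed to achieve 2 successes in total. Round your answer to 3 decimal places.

By linearity (sum of 2 independent geometric waits), E[trials] = 2/p = 2/(1/4) = 8.
≈ 8.000

8.000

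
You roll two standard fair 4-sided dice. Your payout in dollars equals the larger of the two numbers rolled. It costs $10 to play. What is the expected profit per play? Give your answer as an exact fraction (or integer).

Distribution of the larger of the two numbers rolled: 1 w.p. 1/16, 2 w.p. 3/16, 3 w.p. 5/16, 4 w.p. 7/16
E[payout] = (1/16)·1 + (3/16)·2 + (5/16)·3 + (7/16)·4 = 25/8
Expected profit = 25/8 − 10 = -55/8

-55/8 dollars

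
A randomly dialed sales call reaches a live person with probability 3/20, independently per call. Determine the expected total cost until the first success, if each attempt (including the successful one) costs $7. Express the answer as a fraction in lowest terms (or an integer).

E[#attempts] = 1/p = 20/3; E[cost] = 7·20/3 = 140/3.

140/3 dollars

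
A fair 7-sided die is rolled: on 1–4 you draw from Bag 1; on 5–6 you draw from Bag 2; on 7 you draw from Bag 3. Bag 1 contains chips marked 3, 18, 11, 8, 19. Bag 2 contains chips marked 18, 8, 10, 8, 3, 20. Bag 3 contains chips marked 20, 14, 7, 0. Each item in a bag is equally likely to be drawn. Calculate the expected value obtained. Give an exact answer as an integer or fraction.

E[X | Bag 1] = (3 + 18 + 11 + 8 + 19)/5 = 59/5
E[X | Bag 2] = (18 + 8 + 10 + 8 + 3 + 20)/6 = 67/6
E[X | Bag 3] = (20 + 14 + 7 + 0)/4 = 41/4
E[X] = (4/7)·59/5 + (2/7)·67/6 + (1/7)·41/4 = 4787/420

4787/420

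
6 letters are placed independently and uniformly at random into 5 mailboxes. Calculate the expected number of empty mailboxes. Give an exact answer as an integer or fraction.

Let Xⱼ=1 if mailbox j is empty. P(Xⱼ=1) = ((5-1)/5)^6 = 4096/15625.
By linearity, E[#empty] = 5·4096/15625 = 4096/3125.

4096/3125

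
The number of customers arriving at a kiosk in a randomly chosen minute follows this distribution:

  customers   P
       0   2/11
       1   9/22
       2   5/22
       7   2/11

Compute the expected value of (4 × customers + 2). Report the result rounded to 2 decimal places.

E[4x+2] = (2/11)·2 + (9/22)·6 + (5/22)·10 + (2/11)·30
     = 116/11 ≈ 10.55

10.55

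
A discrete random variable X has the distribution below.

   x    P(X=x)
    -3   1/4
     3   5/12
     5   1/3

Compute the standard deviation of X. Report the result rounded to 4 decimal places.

E[X] = 13/6, E[X²] = 43/3
Var(X) = E[X²] − (E[X])² = 43/3 − 169/36 = 347/36
SD(X) = √(347/36) ≈ 3.1047

3.1047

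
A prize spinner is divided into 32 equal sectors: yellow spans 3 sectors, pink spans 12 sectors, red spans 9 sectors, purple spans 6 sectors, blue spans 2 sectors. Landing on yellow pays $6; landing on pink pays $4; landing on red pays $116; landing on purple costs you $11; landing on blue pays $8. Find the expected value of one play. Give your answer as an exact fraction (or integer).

E[payout] = (3/32)·6 + (12/32)·4 + (9/32)·116 + (6/32)·(-11) + (2/32)·8 = 265/8

265/8 dollars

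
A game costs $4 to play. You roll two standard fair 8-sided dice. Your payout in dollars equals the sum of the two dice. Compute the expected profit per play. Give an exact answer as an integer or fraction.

Distribution of the sum of the two dice: 2 w.p. 1/64, 3 w.p. 1/32, 4 w.p. 3/64, 5 w.p. 1/16, 6 w.p. 5/64, 7 w.p. 3/32, …
E[payout] = (1/64)·2 + (1/32)·3 + (3/64)·4 + (1/16)·5 + (5/64)·6 + (3/32)·7 + (7/64)·8 + (1/8)·9 + (7/64)·10 + (3/32)·11 + (5/64)·12 + (1/16)·13 + (3/64)·14 + (1/32)·15 + (1/64)·16 = 9
Expected profit = 9 − 4 = 5

$5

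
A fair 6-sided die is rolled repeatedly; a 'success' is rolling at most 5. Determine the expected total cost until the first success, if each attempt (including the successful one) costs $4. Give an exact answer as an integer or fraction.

E[#attempts] = 1/p = 6/5; E[cost] = 4·6/5 = 24/5.

24/5 dollars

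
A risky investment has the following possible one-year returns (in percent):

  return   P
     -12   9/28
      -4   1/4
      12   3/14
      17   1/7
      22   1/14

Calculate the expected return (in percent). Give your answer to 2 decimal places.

E[X] = (9/28)·(-12) + (1/4)·(-4) + (3/14)·12 + (1/7)·17 + (1/14)·22
     = 12/7 ≈ 1.71

1.71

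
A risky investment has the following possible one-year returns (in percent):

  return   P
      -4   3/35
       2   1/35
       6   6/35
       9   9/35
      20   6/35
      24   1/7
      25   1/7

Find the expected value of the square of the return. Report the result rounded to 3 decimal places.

268.629

E[X²] = (3/35)·16 + (1/35)·4 + (6/35)·36 + (9/35)·81 + (6/35)·400 + (1/7)·576 + (1/7)·625
     = 9402/35 ≈ 268.629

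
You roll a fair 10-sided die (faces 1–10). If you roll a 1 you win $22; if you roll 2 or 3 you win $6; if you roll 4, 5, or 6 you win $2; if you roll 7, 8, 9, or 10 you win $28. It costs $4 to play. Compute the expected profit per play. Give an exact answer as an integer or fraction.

E[payout] = (3/10)·2 + (1/5)·6 + (1/10)·22 + (2/5)·28 = 76/5
Expected profit = 76/5 − 4 = 56/5

56/5 dollars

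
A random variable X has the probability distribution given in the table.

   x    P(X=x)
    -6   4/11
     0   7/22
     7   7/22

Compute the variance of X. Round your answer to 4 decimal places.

E[X] = (4/11)·(-6) + (7/22)·0 + (7/22)·7 = 1/22
E[X²] = (4/11)·36 + (7/22)·0 + (7/22)·49 = 631/22
Var(X) = 631/22 − (1/22)² = 13881/484 ≈ 28.6798

28.6798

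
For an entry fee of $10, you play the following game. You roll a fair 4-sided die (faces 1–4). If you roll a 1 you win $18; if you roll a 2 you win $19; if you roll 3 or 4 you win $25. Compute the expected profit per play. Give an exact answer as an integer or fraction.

47/4 dollars

E[payout] = (1/4)·18 + (1/4)·19 + (1/2)·25 = 87/4
Expected profit = 87/4 − 10 = 47/4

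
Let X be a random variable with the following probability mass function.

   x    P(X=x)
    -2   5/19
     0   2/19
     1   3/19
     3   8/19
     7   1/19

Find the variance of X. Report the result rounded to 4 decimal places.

E[X] = (5/19)·(-2) + (2/19)·0 + (3/19)·1 + (8/19)·3 + (1/19)·7 = 24/19
E[X²] = (5/19)·4 + (2/19)·0 + (3/19)·1 + (8/19)·9 + (1/19)·49 = 144/19
Var(X) = 144/19 − (24/19)² = 2160/361 ≈ 5.9834

5.9834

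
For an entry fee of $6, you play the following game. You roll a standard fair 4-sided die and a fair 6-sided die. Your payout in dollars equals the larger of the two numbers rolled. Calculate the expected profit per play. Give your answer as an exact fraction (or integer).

Distribution of the larger of the two numbers rolled: 1 w.p. 1/24, 2 w.p. 1/8, 3 w.p. 5/24, 4 w.p. 7/24, 5 w.p. 1/6, 6 w.p. 1/6
E[payout] = (1/24)·1 + (1/8)·2 + (5/24)·3 + (7/24)·4 + (1/6)·5 + (1/6)·6 = 47/12
Expected profit = 47/12 − 6 = -25/12

-25/12 dollars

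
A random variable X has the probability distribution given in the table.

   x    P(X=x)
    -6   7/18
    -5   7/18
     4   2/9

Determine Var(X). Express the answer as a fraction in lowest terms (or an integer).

E[X] = (7/18)·(-6) + (7/18)·(-5) + (2/9)·4 = -61/18
E[X²] = (7/18)·36 + (7/18)·25 + (2/9)·16 = 491/18
Var(X) = 491/18 − (-61/18)² = 5117/324

5117/324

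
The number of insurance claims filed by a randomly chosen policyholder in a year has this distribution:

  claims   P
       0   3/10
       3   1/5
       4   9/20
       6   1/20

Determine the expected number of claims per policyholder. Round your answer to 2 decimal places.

2.70

E[X] = (3/10)·0 + (1/5)·3 + (9/20)·4 + (1/20)·6
     = 27/10 ≈ 2.70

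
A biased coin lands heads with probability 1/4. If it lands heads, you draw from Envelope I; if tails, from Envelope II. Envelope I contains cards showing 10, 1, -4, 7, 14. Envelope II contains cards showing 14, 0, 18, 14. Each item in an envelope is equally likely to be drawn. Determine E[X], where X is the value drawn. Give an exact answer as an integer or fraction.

401/40

E[X | Envelope I] = (10 + 1 − 4 + 7 + 14)/5 = 28/5
E[X | Envelope II] = (14 + 0 + 18 + 14)/4 = 23/2
E[X] = (1/4)·28/5 + (3/4)·23/2 = 401/40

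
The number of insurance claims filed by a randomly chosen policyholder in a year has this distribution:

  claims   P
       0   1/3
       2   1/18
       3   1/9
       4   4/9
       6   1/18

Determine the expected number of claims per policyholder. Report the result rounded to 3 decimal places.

E[X] = (1/3)·0 + (1/18)·2 + (1/9)·3 + (4/9)·4 + (1/18)·6
     = 23/9 ≈ 2.556

2.556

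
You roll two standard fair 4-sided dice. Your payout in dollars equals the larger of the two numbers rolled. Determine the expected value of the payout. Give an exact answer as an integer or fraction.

25/8 dollars

Distribution of the larger of the two numbers rolled: 1 w.p. 1/16, 2 w.p. 3/16, 3 w.p. 5/16, 4 w.p. 7/16
E[payout] = (1/16)·1 + (3/16)·2 + (5/16)·3 + (7/16)·4 = 25/8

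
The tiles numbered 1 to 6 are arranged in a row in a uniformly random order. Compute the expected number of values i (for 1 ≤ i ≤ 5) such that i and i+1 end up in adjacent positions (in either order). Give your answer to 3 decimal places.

1.667

For each i ∈ {1,…,5}, let Xᵢ = 1 if i and i+1 are adjacent. P(Xᵢ=1) = 2·(6−1)!/6! = 2/6.
By linearity, E[ΣXᵢ] = (5)·(2/6) = 5/3.
≈ 1.667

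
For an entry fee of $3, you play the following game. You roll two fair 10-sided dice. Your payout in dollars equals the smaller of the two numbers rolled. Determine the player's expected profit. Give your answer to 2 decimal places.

Distribution of the smaller of the two numbers rolled: 1 w.p. 19/100, 2 w.p. 17/100, 3 w.p. 3/20, 4 w.p. 13/100, 5 w.p. 11/100, 6 w.p. 9/100, …
E[payout] = (19/100)·1 + (17/100)·2 + (3/20)·3 + (13/100)·4 + (11/100)·5 + (9/100)·6 + (7/100)·7 + (1/20)·8 + (3/100)·9 + (1/100)·10 = 77/20
Expected profit = 77/20 − 3 = 17/20 ≈ $0.85

$0.85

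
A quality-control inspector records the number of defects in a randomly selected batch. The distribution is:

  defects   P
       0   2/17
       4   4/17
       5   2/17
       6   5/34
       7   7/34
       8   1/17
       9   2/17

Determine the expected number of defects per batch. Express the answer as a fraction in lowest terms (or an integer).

183/34

E[X] = (2/17)·0 + (4/17)·4 + (2/17)·5 + (5/34)·6 + (7/34)·7 + (1/17)·8 + (2/17)·9
     = 183/34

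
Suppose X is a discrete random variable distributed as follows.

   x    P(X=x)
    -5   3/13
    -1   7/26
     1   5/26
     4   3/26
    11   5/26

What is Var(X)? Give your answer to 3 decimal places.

E[X] = (3/13)·(-5) + (7/26)·(-1) + (5/26)·1 + (3/26)·4 + (5/26)·11 = 35/26
E[X²] = (3/13)·25 + (7/26)·1 + (5/26)·1 + (3/26)·16 + (5/26)·121 = 815/26
Var(X) = 815/26 − (35/26)² = 19965/676 ≈ 29.534

29.534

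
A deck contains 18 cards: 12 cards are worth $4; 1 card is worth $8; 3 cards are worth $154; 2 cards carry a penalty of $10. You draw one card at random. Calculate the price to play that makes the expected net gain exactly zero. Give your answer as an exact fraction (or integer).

E[payout] = (12/18)·4 + (1/18)·8 + (3/18)·154 + (2/18)·(-10) = 83/3
Fair fee = E[payout] = 83/3

83/3 dollars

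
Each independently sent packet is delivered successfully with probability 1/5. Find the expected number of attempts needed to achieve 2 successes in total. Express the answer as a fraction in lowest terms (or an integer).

10

By linearity (sum of 2 independent geometric waits), E[trials] = 2/p = 2/(1/5) = 10.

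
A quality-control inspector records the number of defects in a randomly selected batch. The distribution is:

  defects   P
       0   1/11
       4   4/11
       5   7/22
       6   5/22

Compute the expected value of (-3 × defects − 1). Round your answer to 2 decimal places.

E[-3x-1] = (1/11)·(-1) + (4/11)·(-13) + (7/22)·(-16) + (5/22)·(-19)
     = -313/22 ≈ -14.23

-14.23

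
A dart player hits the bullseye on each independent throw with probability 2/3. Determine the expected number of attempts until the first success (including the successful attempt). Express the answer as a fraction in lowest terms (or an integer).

3/2

For a geometric distribution, E[trials] = 1/p = 1/(2/3) = 3/2.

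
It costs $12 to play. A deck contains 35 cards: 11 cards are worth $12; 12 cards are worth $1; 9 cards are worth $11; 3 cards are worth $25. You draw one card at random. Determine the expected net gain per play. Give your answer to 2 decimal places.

E[payout] = (11/35)·12 + (12/35)·1 + (9/35)·11 + (3/35)·25 = 318/35
Expected profit = 318/35 − 12 = -102/35 ≈ -$2.91

-$2.91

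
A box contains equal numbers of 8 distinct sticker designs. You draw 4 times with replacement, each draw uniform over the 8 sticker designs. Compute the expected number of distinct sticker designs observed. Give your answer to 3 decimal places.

3.311

Let Xⱼ=1 if type j appears at least once. P(Xⱼ=1) = 1 − ((8−1)/8)^4 = 1695/4096.
E[#distinct] = 8·1695/4096 = 1695/512.
≈ 3.311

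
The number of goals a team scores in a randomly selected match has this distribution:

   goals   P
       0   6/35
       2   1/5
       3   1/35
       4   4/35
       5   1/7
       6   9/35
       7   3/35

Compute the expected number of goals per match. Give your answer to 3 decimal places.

3.800

E[X] = (6/35)·0 + (1/5)·2 + (1/35)·3 + (4/35)·4 + (1/7)·5 + (9/35)·6 + (3/35)·7
     = 19/5 ≈ 3.800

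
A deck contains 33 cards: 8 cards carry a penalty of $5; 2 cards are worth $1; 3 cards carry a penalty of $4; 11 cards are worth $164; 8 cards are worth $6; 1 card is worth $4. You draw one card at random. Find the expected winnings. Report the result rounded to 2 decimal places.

$54.73

E[payout] = (8/33)·(-5) + (2/33)·1 + (3/33)·(-4) + (11/33)·164 + (8/33)·6 + (1/33)·4 = 602/11
≈ $54.73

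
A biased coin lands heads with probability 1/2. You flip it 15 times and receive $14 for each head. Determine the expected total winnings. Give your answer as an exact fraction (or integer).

$105

E[#heads] = 15·1/2 = 15/2 (linearity over flips).
E[winnings] = 14·15/2 = 105.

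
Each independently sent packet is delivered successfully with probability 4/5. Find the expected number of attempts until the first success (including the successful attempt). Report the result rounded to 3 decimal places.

1.250

For a geometric distribution, E[trials] = 1/p = 1/(4/5) = 5/4.
≈ 1.250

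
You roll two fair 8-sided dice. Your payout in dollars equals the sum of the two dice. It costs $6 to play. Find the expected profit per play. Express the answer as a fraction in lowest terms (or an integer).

Distribution of the sum of the two dice: 2 w.p. 1/64, 3 w.p. 1/32, 4 w.p. 3/64, 5 w.p. 1/16, 6 w.p. 5/64, 7 w.p. 3/32, …
E[payout] = (1/64)·2 + (1/32)·3 + (3/64)·4 + (1/16)·5 + (5/64)·6 + (3/32)·7 + (7/64)·8 + (1/8)·9 + (7/64)·10 + (3/32)·11 + (5/64)·12 + (1/16)·13 + (3/64)·14 + (1/32)·15 + (1/64)·16 = 9
Expected profit = 9 − 6 = 3

$3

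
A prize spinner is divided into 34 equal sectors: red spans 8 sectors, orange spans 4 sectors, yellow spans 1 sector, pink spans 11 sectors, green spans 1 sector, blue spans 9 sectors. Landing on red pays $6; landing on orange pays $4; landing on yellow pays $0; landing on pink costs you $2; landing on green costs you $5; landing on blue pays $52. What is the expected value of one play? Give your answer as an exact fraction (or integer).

E[payout] = (8/34)·6 + (4/34)·4 + (1/34)·0 + (11/34)·(-2) + (1/34)·(-5) + (9/34)·52 = 505/34

505/34 dollars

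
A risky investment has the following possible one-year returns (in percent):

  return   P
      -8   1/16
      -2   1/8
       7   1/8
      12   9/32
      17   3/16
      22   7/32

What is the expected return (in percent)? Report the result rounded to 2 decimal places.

E[X] = (1/16)·(-8) + (1/8)·(-2) + (1/8)·7 + (9/32)·12 + (3/16)·17 + (7/32)·22
     = 23/2 ≈ 11.50

11.50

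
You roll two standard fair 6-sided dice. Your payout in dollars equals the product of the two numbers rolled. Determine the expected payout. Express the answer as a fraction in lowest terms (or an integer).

49/4 dollars

Distribution of the product of the two numbers rolled: 1 w.p. 1/36, 2 w.p. 1/18, 3 w.p. 1/18, 4 w.p. 1/12, 5 w.p. 1/18, 6 w.p. 1/9, …
E[payout] = (1/36)·1 + (1/18)·2 + (1/18)·3 + (1/12)·4 + (1/18)·5 + (1/9)·6 + (1/18)·8 + (1/36)·9 + (1/18)·10 + (1/9)·12 + (1/18)·15 + (1/36)·16 + (1/18)·18 + (1/18)·20 + (1/18)·24 + (1/36)·25 + (1/18)·30 + (1/36)·36 = 49/4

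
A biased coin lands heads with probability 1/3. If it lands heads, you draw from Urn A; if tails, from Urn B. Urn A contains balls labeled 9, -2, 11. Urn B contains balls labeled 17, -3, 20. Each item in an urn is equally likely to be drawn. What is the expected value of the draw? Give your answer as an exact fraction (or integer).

E[X | Urn A] = (9 − 2 + 11)/3 = 6
E[X | Urn B] = (17 − 3 + 20)/3 = 34/3
E[X] = (1/3)·6 + (2/3)·34/3 = 86/9

86/9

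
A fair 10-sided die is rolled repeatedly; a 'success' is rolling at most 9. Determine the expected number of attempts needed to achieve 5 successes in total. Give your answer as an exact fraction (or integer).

50/9

By linearity (sum of 5 independent geometric waits), E[trials] = 5/p = 5/(9/10) = 50/9.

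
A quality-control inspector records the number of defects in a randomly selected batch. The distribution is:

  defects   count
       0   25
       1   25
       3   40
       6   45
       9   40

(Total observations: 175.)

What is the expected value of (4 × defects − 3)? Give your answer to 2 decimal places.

Total = 175, so P(defects=0) = 25/175, etc.
E[4x-3] = (1/7)·(-3) + (1/7)·1 + (8/35)·9 + (9/35)·21 + (8/35)·33
     = 103/7 ≈ 14.71

14.71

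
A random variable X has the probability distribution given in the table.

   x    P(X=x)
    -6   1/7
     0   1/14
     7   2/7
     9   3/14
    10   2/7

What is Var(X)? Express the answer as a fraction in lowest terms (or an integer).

E[X] = (1/7)·(-6) + (1/14)·0 + (2/7)·7 + (3/14)·9 + (2/7)·10 = 83/14
E[X²] = (1/7)·36 + (1/14)·0 + (2/7)·49 + (3/14)·81 + (2/7)·100 = 911/14
Var(X) = 911/14 − (83/14)² = 5865/196

5865/196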